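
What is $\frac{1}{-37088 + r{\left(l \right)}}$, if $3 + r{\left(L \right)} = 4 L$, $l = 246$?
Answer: $- \frac{1}{36107} \approx -2.7695 \cdot 10^{-5}$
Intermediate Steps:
$r{\left(L \right)} = -3 + 4 L$
$\frac{1}{-37088 + r{\left(l \right)}} = \frac{1}{-37088 + \left(-3 + 4 \cdot 246\right)} = \frac{1}{-37088 + \left(-3 + 984\right)} = \frac{1}{-37088 + 981} = \frac{1}{-36107} = - \frac{1}{36107}$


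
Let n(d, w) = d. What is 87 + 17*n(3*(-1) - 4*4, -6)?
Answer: -236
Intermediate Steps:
87 + 17*n(3*(-1) - 4*4, -6) = 87 + 17*(3*(-1) - 4*4) = 87 + 17*(-3 - 16) = 87 + 17*(-19) = 87 - 323 = -236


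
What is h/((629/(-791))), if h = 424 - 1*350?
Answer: -1582/17 ≈ -93.059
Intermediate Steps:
h = 74 (h = 424 - 350 = 74)
h/((629/(-791))) = 74/((629/(-791))) = 74/((629*(-1/791))) = 74/(-629/791) = 74*(-791/629) = -1582/17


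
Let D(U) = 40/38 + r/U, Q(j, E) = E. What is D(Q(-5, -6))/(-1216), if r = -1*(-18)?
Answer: 37/23104 ≈ 0.0016015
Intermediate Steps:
r = 18
D(U) = 20/19 + 18/U (D(U) = 40/38 + 18/U = 40*(1/38) + 18/U = 20/19 + 18/U)
D(Q(-5, -6))/(-1216) = (20/19 + 18/(-6))/(-1216) = (20/19 + 18*(-⅙))*(-1/1216) = (20/19 - 3)*(-1/1216) = -37/19*(-1/1216) = 37/23104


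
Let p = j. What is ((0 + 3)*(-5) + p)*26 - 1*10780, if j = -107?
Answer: -13952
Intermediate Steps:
p = -107
((0 + 3)*(-5) + p)*26 - 1*10780 = ((0 + 3)*(-5) - 107)*26 - 1*10780 = (3*(-5) - 107)*26 - 10780 = (-15 - 107)*26 - 10780 = -122*26 - 10780 = -3172 - 10780 = -13952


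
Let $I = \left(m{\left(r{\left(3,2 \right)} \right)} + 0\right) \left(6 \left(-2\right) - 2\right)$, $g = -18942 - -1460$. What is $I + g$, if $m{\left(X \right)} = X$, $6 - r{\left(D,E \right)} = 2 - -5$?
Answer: $-17468$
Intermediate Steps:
$r{\left(D,E \right)} = -1$ ($r{\left(D,E \right)} = 6 - \left(2 - -5\right) = 6 - \left(2 + 5\right) = 6 - 7 = -1$)
$g = -17482$ ($g = -18942 + 1460 = -17482$)
$I = 14$ ($I = \left(-1 + 0\right) \left(6 \left(-2\right) - 2\right) = - (-12 - 2) = \left(-1\right) \left(-14\right) = 14$)
$I + g = 14 - 17482 = -17468$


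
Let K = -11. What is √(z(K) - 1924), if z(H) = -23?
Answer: I*√1947 ≈ 44.125*I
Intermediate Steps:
√(z(K) - 1924) = √(-23 - 1924) = √(-1947) = I*√1947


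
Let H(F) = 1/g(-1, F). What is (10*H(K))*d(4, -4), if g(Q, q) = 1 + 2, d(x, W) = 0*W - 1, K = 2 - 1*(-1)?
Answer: -10/3 ≈ -3.3333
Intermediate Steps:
K = 3 (K = 2 + 1 = 3)
d(x, W) = -1 (d(x, W) = 0 - 1 = -1)
g(Q, q) = 3
H(F) = 1/3
(10*H(K))*d(4, -4) = (10*(1/3))*(-1) = (10/3)*(-1) = -10/3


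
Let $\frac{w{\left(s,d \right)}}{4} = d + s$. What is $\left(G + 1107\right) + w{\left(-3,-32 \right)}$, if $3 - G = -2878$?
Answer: $3848$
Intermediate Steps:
$w{\left(s,d \right)} = 4 d + 4 s$ ($w{\left(s,d \right)} = 4 \left(d + s\right) = 4 d + 4 s$)
$G = 2881$ ($G = 3 - -2878 = 3 + 2878 = 2881$)
$\left(G + 1107\right) + w{\left(-3,-32 \right)} = \left(2881 + 1107\right) + \left(4 \left(-32\right) + 4 \left(-3\right)\right) = 3988 - 140 = 3848$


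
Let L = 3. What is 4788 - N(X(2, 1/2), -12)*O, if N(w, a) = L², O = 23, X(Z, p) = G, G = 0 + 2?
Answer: 4581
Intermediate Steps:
G = 2
X(Z, p) = 2
N(w, a) = 9 (N(w, a) = 3² = 9)
4788 - N(X(2, 1/2), -12)*O = 4788 - 9*23 = 4788 - 1*207 = 4788 - 207 = 4581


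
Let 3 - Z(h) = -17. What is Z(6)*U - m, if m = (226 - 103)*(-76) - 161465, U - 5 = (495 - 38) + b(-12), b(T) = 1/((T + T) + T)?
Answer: 1620472/9 ≈ 1.8005e+5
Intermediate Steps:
Z(h) = 20 (Z(h) = 3 - 1*(-17) = 3 + 17 = 20)
b(T) = 1/(3*T) (b(T) = 1/(2*T + T) = 1/(3*T))
U = 16631/36 (U = 5 + ((495 - 38) + (⅓)/(-12)) = 5 + (457 + (⅓)*(-1/12)) = 5 + (457 - 1/36) = 5 + 16451/36 = 16631/36 ≈ 461.97)
m = -170813 (m = 123*(-76) - 161465 = -9348 - 161465 = -170813)
Z(6)*U - m = 20*(16631/36) - 1*(-170813) = 83155/9 + 170813 = 1620472/9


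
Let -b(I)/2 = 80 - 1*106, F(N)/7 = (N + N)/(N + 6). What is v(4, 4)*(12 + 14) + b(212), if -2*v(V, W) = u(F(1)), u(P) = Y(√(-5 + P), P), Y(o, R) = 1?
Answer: 39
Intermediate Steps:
F(N) = 14*N/(6 + N) (F(N) = 7*((N + N)/(N + 6)) = 7*((2*N)/(6 + N)) = 7*(2*N/(6 + N)) = 14*N/(6 + N))
u(P) = 1
b(I) = 52 (b(I) = -2*(80 - 1*106) = -2*(80 - 106) = -2*(-26) = 52)
v(V, W) = -½ (v(V, W) = -½*1 = -½)
v(4, 4)*(12 + 14) + b(212) = -(12 + 14)/2 + 52 = -½*26 + 52 = -13 + 52 = 39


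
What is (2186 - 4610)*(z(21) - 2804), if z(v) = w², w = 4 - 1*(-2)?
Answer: 6709632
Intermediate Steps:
w = 6 (w = 4 + 2 = 6)
z(v) = 36 (z(v) = 6² = 36)
(2186 - 4610)*(z(21) - 2804) = (2186 - 4610)*(36 - 2804) = -2424*(-2768) = 6709632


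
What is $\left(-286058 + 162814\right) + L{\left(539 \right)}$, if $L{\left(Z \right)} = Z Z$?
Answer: $167277$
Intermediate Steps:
$L{\left(Z \right)} = Z^{2}$
$\left(-286058 + 162814\right) + L{\left(539 \right)} = \left(-286058 + 162814\right) + 539^{2} = -123244 + 290521 = 167277$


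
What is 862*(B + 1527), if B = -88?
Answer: 1240418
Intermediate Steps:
862*(B + 1527) = 862*(-88 + 1527) = 862*1439 = 1240418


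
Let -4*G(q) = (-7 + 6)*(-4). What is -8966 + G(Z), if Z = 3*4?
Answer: -8967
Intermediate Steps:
Z = 12
G(q) = -1 (G(q) = -(-7 + 6)*(-4)/4 = -(-1)*(-4)/4 = -1/4*4 = -1)
-8966 + G(Z) = -8966 - 1 = -8967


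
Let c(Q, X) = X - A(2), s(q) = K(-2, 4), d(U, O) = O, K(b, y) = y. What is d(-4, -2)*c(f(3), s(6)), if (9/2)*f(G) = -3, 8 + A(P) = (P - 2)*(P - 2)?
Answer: -24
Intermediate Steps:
A(P) = -8 + (-2 + P)² (A(P) = -8 + (P - 2)*(P - 2) = -8 + (-2 + P)*(-2 + P) = -8 + (-2 + P)²)
f(G) = -⅔ (f(G) = (2/9)*(-3) = -⅔)
s(q) = 4
c(Q, X) = 8 + X (c(Q, X) = X - (-8 + (-2 + 2)²) = X - (-8 + 0²) = X - (-8 + 0) = X - 1*(-8) = X + 8 = 8 + X)
d(-4, -2)*c(f(3), s(6)) = -2*(8 + 4) = -2*12 = -24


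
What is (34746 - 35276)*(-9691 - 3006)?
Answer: 6729410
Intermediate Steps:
(34746 - 35276)*(-9691 - 3006) = -530*(-12697) = 6729410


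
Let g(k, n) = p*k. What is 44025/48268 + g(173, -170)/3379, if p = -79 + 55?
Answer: -51648261/163097572 ≈ -0.31667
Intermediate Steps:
p = -24
g(k, n) = -24*k
44025/48268 + g(173, -170)/3379 = 44025/48268 - 24*173/3379 = 44025*(1/48268) - 4152*1/3379 = 44025/48268 - 4152/3379 = -51648261/163097572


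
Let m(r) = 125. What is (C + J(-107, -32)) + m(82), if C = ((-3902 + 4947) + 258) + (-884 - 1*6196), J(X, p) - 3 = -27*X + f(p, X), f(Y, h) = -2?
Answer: -2762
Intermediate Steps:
J(X, p) = 1 - 27*X (J(X, p) = 3 + (-27*X - 2) = 3 + (-2 - 27*X) = 1 - 27*X)
C = -5777 (C = (1045 + 258) + (-884 - 6196) = 1303 - 7080 = -5777)
(C + J(-107, -32)) + m(82) = (-5777 + (1 - 27*(-107))) + 125 = (-5777 + (1 + 2889)) + 125 = (-5777 + 2890) + 125 = -2887 + 125 = -2762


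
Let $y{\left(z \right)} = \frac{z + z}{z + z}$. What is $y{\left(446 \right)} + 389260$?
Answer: $389261$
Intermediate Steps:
$y{\left(z \right)} = 1$ ($y{\left(z \right)} = \frac{2 z}{2 z} = 2 z \frac{1}{2 z} = 1$)
$y{\left(446 \right)} + 389260 = 1 + 389260 = 389261$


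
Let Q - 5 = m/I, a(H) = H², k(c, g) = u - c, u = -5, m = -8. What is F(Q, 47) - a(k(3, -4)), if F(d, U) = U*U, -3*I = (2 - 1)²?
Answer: 2145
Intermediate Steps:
I = -⅓ (I = -(2 - 1)²/3 = -⅓*1² = -⅓*1 = -⅓ ≈ -0.33333)
k(c, g) = -5 - c
Q = 29 (Q = 5 - 8/(-⅓) = 5 - 8*(-3) = 5 + 24 = 29)
F(d, U) = U²
F(Q, 47) - a(k(3, -4)) = 47² - (-5 - 1*3)² = 2209 - (-5 - 3)² = 2209 - 1*(-8)² = 2209 - 1*64 = 2209 - 64 = 2145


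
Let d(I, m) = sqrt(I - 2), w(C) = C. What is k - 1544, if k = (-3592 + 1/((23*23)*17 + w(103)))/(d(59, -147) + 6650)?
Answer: -16349662359089/10585456356 + 32672831*sqrt(57)/402247341528 ≈ -1544.5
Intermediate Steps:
d(I, m) = sqrt(-2 + I)
k = -32672831/(9096*(6650 + sqrt(57))) (k = (-3592 + 1/((23*23)*17 + 103))/(sqrt(-2 + 59) + 6650) = (-3592 + 1/(529*17 + 103))/(sqrt(57) + 6650) = (-3592 + 1/(8993 + 103))/(6650 + sqrt(57)) = (-3592 + 1/9096)/(6650 + sqrt(57)) = -32672831/(9096*(6650 + sqrt(57))) ≈ -0.53954)
k - 1544 = (-5717745425/10585456356 + 32672831*sqrt(57)/402247341528) - 1544 = -16349662359089/10585456356 + 32672831*sqrt(57)/402247341528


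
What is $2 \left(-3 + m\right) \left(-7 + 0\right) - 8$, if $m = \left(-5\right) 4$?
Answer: $314$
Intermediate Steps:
$m = -20$
$2 \left(-3 + m\right) \left(-7 + 0\right) - 8 = 2 \left(-3 - 20\right) \left(-7 + 0\right) - 8 = 2 \left(\left(-23\right) \left(-7\right)\right) - 8 = 2 \cdot 161 - 8 = 322 - 8 = 314$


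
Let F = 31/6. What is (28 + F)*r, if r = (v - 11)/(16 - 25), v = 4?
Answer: 1393/54 ≈ 25.796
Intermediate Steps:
r = 7/9 (r = (4 - 11)/(16 - 25) = -7/(-9) = -7*(-1/9) = 7/9 ≈ 0.77778)
F = 31/6 (F = 31*(1/6) = 31/6 ≈ 5.1667)
(28 + F)*r = (28 + 31/6)*(7/9) = (199/6)*(7/9) = 1393/54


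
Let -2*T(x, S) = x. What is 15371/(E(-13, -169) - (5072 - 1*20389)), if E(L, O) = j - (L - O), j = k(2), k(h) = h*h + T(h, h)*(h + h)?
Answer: 15371/15161 ≈ 1.0139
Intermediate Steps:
T(x, S) = -x/2
k(h) = 0 (k(h) = h*h + (-h/2)*(h + h) = h**2 + (-h/2)*(2*h) = h**2 - h**2 = 0)
j = 0
E(L, O) = O - L (E(L, O) = 0 - (L - O) = 0 + (O - L) = O - L)
15371/(E(-13, -169) - (5072 - 1*20389)) = 15371/((-169 - 1*(-13)) - (5072 - 1*20389)) = 15371/((-169 + 13) - (5072 - 20389)) = 15371/(-156 - 1*(-15317)) = 15371/(-156 + 15317) = 15371/15161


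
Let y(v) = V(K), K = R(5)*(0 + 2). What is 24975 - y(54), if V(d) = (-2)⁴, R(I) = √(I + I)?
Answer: 24959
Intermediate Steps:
R(I) = √2*√I (R(I) = √(2*I) = √2*√I)
K = 2*√10 (K = (√2*√5)*(0 + 2) = √10*2 = 2*√10 ≈ 6.3246)
V(d) = 16
y(v) = 16
24975 - y(54) = 24975 - 1*16 = 24975 - 16 = 24959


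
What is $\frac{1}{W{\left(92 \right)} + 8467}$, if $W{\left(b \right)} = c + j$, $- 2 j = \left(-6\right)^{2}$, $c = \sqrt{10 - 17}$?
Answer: $\frac{1207}{10197944} - \frac{i \sqrt{7}}{71385608} \approx 0.00011836 - 3.7063 \cdot 10^{-8} i$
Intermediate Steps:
$c = i \sqrt{7}$ ($c = \sqrt{-7} = i \sqrt{7} \approx 2.6458 i$)
$j = -18$ ($j = - \frac{\left(-6\right)^{2}}{2} = \left(- \frac{1}{2}\right) 36 = -18$)
$W{\left(b \right)} = -18 + i \sqrt{7}$ ($W{\left(b \right)} = i \sqrt{7} - 18 = -18 + i \sqrt{7}$)
$\frac{1}{W{\left(92 \right)} + 8467} = \frac{1}{\left(-18 + i \sqrt{7}\right) + 8467} = \frac{1}{8449 + i \sqrt{7}}$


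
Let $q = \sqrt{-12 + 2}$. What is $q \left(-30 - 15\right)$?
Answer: $- 45 i \sqrt{10} \approx - 142.3 i$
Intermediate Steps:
$q = i \sqrt{10}$ ($q = \sqrt{-10} = i \sqrt{10} \approx 3.1623 i$)
$q \left(-30 - 15\right) = i \sqrt{10} \left(-30 - 15\right) = i \sqrt{10} \left(-45\right) = - 45 i \sqrt{10}$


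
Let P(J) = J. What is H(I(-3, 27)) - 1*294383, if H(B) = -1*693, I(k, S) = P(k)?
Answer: -295076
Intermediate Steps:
I(k, S) = k
H(B) = -693
H(I(-3, 27)) - 1*294383 = -693 - 1*294383 = -693 - 294383 = -295076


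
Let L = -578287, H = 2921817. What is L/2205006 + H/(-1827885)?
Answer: -2499888716299/1343499130770 ≈ -1.8607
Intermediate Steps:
L/2205006 + H/(-1827885) = -578287/2205006 + 2921817/(-1827885) = -578287*1/2205006 + 2921817*(-1/1827885) = -578287/2205006 - 973939/609295 = -2499888716299/1343499130770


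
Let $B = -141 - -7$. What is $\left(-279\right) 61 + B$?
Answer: $-17153$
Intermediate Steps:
$B = -134$ ($B = -141 + 7 = -134$)
$\left(-279\right) 61 + B = \left(-279\right) 61 - 134 = -17019 - 134 = -17153$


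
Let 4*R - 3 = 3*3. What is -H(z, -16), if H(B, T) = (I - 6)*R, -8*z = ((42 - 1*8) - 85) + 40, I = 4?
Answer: 6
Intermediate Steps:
R = 3 (R = ¾ + (3*3)/4 = ¾ + (¼)*9 = ¾ + 9/4 = 3)
z = 11/8 (z = -(((42 - 1*8) - 85) + 40)/8 = -(((42 - 8) - 85) + 40)/8 = -((34 - 85) + 40)/8 = -(-51 + 40)/8 = -⅛*(-11) = 11/8 ≈ 1.3750)
H(B, T) = -6 (H(B, T) = (4 - 6)*3 = -2*3 = -6)
-H(z, -16) = -1*(-6) = 6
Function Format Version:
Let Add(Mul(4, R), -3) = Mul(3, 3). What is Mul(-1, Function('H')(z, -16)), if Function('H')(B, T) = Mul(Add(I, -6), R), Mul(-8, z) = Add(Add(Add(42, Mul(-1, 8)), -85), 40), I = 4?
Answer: 6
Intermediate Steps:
R = 3 (R = Add(Rational(3, 4), Mul(Rational(1, 4), Mul(3, 3))) = Add(Rational(3, 4), Mul(Rational(1, 4), 9)) = Add(Rational(3, 4), Rational(9, 4)) = 3)
z = Rational(11, 8) (z = Mul(Rational(-1, 8), Add(Add(Add(42, Mul(-1, 8)), -85), 40)) = Mul(Rational(-1, 8), Add(Add(Add(42, -8), -85), 40)) = Mul(Rational(-1, 8), Add(Add(34, -85), 40)) = Mul(Rational(-1, 8), Add(-51, 40)) = Mul(Rational(-1, 8), -11) = Rational(11, 8) ≈ 1.3750)
Function('H')(B, T) = -6 (Function('H')(B, T) = Mul(Add(4, -6), 3) = Mul(-2, 3) = -6)
Mul(-1, Function('H')(z, -16)) = Mul(-1, -6) = 6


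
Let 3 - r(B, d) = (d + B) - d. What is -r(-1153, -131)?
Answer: -1156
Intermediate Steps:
r(B, d) = 3 - B (r(B, d) = 3 - ((d + B) - d) = 3 - ((B + d) - d) = 3 - B)
-r(-1153, -131) = -(3 - 1*(-1153)) = -(3 + 1153) = -1*1156 = -1156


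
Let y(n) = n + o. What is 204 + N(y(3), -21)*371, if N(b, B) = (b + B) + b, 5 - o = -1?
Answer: -909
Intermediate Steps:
o = 6 (o = 5 - 1*(-1) = 5 + 1 = 6)
y(n) = 6 + n (y(n) = n + 6 = 6 + n)
N(b, B) = B + 2*b (N(b, B) = (B + b) + b = B + 2*b)
204 + N(y(3), -21)*371 = 204 + (-21 + 2*(6 + 3))*371 = 204 + (-21 + 2*9)*371 = 204 + (-21 + 18)*371 = 204 - 3*371 = 204 - 1113 = -909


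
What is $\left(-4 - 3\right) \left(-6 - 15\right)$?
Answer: $147$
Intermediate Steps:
$\left(-4 - 3\right) \left(-6 - 15\right) = \left(-4 - 3\right) \left(-21\right) = \left(-7\right) \left(-21\right) = 147$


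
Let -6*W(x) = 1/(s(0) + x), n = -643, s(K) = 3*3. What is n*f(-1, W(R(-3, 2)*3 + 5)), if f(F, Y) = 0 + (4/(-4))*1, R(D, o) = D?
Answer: 643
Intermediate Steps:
s(K) = 9
W(x) = -1/(6*(9 + x))
f(F, Y) = -1 (f(F, Y) = 0 + (4*(-¼))*1 = 0 - 1*1 = 0 - 1 = -1)
n*f(-1, W(R(-3, 2)*3 + 5)) = -643*(-1) = 643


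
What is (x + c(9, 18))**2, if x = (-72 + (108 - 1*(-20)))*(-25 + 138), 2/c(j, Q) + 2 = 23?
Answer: 17659752100/441 ≈ 4.0045e+7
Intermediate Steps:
c(j, Q) = 2/21 (c(j, Q) = 2/(-2 + 23) = 2/21)
x = 6328 (x = (-72 + (108 + 20))*113 = (-72 + 128)*113 = 56*113 = 6328)
(x + c(9, 18))**2 = (6328 + 2/21)**2 = (132890/21)**2 = 17659752100/441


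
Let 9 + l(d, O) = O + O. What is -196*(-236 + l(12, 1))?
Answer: 47628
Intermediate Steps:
l(d, O) = -9 + 2*O (l(d, O) = -9 + (O + O) = -9 + 2*O)
-196*(-236 + l(12, 1)) = -196*(-236 + (-9 + 2*1)) = -196*(-236 + (-9 + 2)) = -196*(-236 - 7) = -196*(-243) = 47628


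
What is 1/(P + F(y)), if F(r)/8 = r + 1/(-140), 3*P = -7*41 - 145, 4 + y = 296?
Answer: 35/76718 ≈ 0.00045622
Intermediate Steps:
y = 292 (y = -4 + 296 = 292)
P = -144 (P = (-7*41 - 145)/3 = (-287 - 145)/3 = (1/3)*(-432) = -144)
F(r) = -2/35 + 8*r (F(r) = 8*(r + 1/(-140)) = 8*(r - 1/140) = 8*(-1/140 + r) = -2/35 + 8*r)
1/(P + F(y)) = 1/(-144 + (-2/35 + 8*292)) = 1/(-144 + (-2/35 + 2336)) = 1/(-144 + 81758/35) = 1/(76718/35) = 35/76718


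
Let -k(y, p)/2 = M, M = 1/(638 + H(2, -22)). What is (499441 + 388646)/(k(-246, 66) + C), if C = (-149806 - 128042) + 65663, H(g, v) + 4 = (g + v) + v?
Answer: -87624584/20935587 ≈ -4.1854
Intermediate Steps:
H(g, v) = -4 + g + 2*v (H(g, v) = -4 + ((g + v) + v) = -4 + (g + 2*v) = -4 + g + 2*v)
M = 1/592 (M = 1/(638 + (-4 + 2 + 2*(-22))) = 1/(638 + (-4 + 2 - 44)) = 1/(638 - 46) = 1/592 ≈ 0.0016892)
k(y, p) = -1/296 (k(y, p) = -2*1/592 = -1/296)
C = -212185 (C = -277848 + 65663 = -212185)
(499441 + 388646)/(k(-246, 66) + C) = (499441 + 388646)/(-1/296 - 212185) = 888087/(-62806761/296) = 888087*(-296/62806761) = -87624584/20935587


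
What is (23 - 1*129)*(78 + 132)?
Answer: -22260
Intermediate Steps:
(23 - 1*129)*(78 + 132) = (23 - 129)*210 = -106*210 = -22260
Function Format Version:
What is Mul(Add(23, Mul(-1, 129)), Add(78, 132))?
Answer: -22260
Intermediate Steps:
Mul(Add(23, Mul(-1, 129)), Add(78, 132)) = Mul(Add(23, -129), 210) = Mul(-106, 210) = -22260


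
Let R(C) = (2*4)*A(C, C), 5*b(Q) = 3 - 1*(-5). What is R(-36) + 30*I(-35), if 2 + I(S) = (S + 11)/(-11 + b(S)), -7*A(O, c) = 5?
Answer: 3580/329 ≈ 10.881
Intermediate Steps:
b(Q) = 8/5 (b(Q) = (3 - 1*(-5))/5 = (3 + 5)/5 = (⅕)*8 = 8/5)
A(O, c) = -5/7 (A(O, c) = -⅐*5 = -5/7)
I(S) = -149/47 - 5*S/47 (I(S) = -2 + (S + 11)/(-11 + 8/5) = -2 + (11 + S)/(-47/5) = -2 + (11 + S)*(-5/47) = -2 + (-55/47 - 5*S/47) = -149/47 - 5*S/47)
R(C) = -40/7 (R(C) = (2*4)*(-5/7) = 8*(-5/7) = -40/7)
R(-36) + 30*I(-35) = -40/7 + 30*(-149/47 - 5/47*(-35)) = -40/7 + 30*(-149/47 + 175/47) = -40/7 + 30*(26/47) = -40/7 + 780/47 = 3580/329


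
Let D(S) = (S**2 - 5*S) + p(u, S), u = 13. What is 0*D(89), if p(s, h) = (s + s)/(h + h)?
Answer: 0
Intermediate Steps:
p(s, h) = s/h (p(s, h) = (2*s)/((2*h)) = (2*s)*(1/(2*h)) = s/h)
D(S) = S**2 - 5*S + 13/S (D(S) = (S**2 - 5*S) + 13/S = S**2 - 5*S + 13/S)
0*D(89) = 0*((13 + 89**2*(-5 + 89))/89) = 0*((13 + 7921*84)/89) = 0*((13 + 665364)/89) = 0*((1/89)*665377) = 0*(665377/89) = 0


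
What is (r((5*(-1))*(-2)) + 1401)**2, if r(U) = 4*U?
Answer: 2076481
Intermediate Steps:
(r((5*(-1))*(-2)) + 1401)**2 = (4*((5*(-1))*(-2)) + 1401)**2 = (4*(-5*(-2)) + 1401)**2 = (4*10 + 1401)**2 = (40 + 1401)**2 = 1441**2 = 2076481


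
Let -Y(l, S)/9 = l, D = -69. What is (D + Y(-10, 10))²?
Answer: 441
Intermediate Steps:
Y(l, S) = -9*l
(D + Y(-10, 10))² = (-69 - 9*(-10))² = (-69 + 90)² = 21² = 441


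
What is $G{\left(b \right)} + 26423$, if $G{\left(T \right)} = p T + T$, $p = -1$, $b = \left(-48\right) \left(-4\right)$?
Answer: $26423$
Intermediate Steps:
$b = 192$
$G{\left(T \right)} = 0$ ($G{\left(T \right)} = - T + T = 0$)
$G{\left(b \right)} + 26423 = 0 + 26423 = 26423$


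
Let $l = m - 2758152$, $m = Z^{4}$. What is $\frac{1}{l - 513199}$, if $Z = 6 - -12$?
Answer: $- \frac{1}{3166375} \approx -3.1582 \cdot 10^{-7}$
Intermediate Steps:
$Z = 18$ ($Z = 6 + 12 = 18$)
$m = 104976$ ($m = 18^{4} = 104976$)
$l = -2653176$ ($l = 104976 - 2758152 = -2653176$)
$\frac{1}{l - 513199} = \frac{1}{-2653176 - 513199} = \frac{1}{-3166375} = - \frac{1}{3166375}$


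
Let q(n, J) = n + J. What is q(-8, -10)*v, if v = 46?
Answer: -828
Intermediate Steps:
q(n, J) = J + n
q(-8, -10)*v = (-10 - 8)*46 = -18*46 = -828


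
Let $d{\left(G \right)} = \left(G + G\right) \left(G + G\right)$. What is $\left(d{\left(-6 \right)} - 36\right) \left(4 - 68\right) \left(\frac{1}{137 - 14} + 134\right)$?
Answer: $- \frac{37976832}{41} \approx -9.2626 \cdot 10^{5}$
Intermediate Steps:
$d{\left(G \right)} = 4 G^{2}$ ($d{\left(G \right)} = 2 G 2 G = 4 G^{2}$)
$\left(d{\left(-6 \right)} - 36\right) \left(4 - 68\right) \left(\frac{1}{137 - 14} + 134\right) = \left(4 \left(-6\right)^{2} - 36\right) \left(4 - 68\right) \left(\frac{1}{137 - 14} + 134\right) = \left(4 \cdot 36 - 36\right) \left(-64\right) \left(\frac{1}{123} + 134\right) = \left(144 - 36\right) \left(-64\right) \left(\frac{1}{123} + 134\right) = 108 \left(-64\right) \frac{16483}{123} = \left(-6912\right) \frac{16483}{123} = - \frac{37976832}{41}$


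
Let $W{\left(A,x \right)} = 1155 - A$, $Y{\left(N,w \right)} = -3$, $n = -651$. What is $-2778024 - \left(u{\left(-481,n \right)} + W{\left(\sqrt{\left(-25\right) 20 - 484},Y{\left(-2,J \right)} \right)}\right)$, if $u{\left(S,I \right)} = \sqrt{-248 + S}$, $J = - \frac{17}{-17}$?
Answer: $-2779179 - 27 i + 2 i \sqrt{246} \approx -2.7792 \cdot 10^{6} + 4.3688 i$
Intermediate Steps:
$J = 1$ ($J = \left(-17\right) \left(- \frac{1}{17}\right) = 1$)
$-2778024 - \left(u{\left(-481,n \right)} + W{\left(\sqrt{\left(-25\right) 20 - 484},Y{\left(-2,J \right)} \right)}\right) = -2778024 - \left(\sqrt{-248 - 481} + \left(1155 - \sqrt{\left(-25\right) 20 - 484}\right)\right) = -2778024 - \left(\sqrt{-729} + \left(1155 - \sqrt{-500 - 484}\right)\right) = -2778024 - \left(27 i + \left(1155 - \sqrt{-984}\right)\right) = -2778024 - \left(27 i + \left(1155 - 2 i \sqrt{246}\right)\right) = -2778024 - \left(1155 + 27 i - 2 i \sqrt{246}\right) = -2779179 - 27 i + 2 i \sqrt{246}$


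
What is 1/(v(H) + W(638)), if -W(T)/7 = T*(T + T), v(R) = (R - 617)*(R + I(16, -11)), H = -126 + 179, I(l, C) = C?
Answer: -1/5722304 ≈ -1.7475e-7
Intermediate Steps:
H = 53
v(R) = (-617 + R)*(-11 + R) (v(R) = (R - 617)*(R - 11) = (-617 + R)*(-11 + R))
W(T) = -14*T**2 (W(T) = -7*T*(T + T) = -7*T*2*T = -14*T**2)
1/(v(H) + W(638)) = 1/((6787 + 53**2 - 628*53) - 14*638**2) = 1/((6787 + 2809 - 33284) - 14*407044) = 1/(-23688 - 5698616) = 1/(-5722304) = -1/5722304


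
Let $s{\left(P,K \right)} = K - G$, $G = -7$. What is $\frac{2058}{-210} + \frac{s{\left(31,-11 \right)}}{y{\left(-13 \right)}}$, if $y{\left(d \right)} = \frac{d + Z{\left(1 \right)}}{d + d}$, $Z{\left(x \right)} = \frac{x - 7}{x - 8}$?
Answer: $- \frac{1561}{85} \approx -18.365$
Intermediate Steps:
$Z{\left(x \right)} = \frac{-7 + x}{-8 + x}$
$s{\left(P,K \right)} = 7 + K$ ($s{\left(P,K \right)} = K - -7 = K + 7 = 7 + K$)
$y{\left(d \right)} = \frac{\frac{6}{7} + d}{2 d}$ ($y{\left(d \right)} = \frac{d + \frac{-7 + 1}{-8 + 1}}{d + d} = \frac{d + \frac{1}{-7} \left(-6\right)}{2 d} = \left(d - - \frac{6}{7}\right) \frac{1}{2 d} = \left(d + \frac{6}{7}\right) \frac{1}{2 d} = \left(\frac{6}{7} + d\right) \frac{1}{2 d} = \frac{\frac{6}{7} + d}{2 d}$)
$\frac{2058}{-210} + \frac{s{\left(31,-11 \right)}}{y{\left(-13 \right)}} = \frac{2058}{-210} + \frac{7 - 11}{\frac{1}{14} \frac{1}{-13} \left(6 + 7 \left(-13\right)\right)} = 2058 \left(- \frac{1}{210}\right) - \frac{4}{\frac{1}{14} \left(- \frac{1}{13}\right) \left(6 - 91\right)} = - \frac{49}{5} - \frac{4}{\frac{1}{14} \left(- \frac{1}{13}\right) \left(-85\right)} = - \frac{49}{5} - \frac{4}{\frac{85}{182}} = - \frac{49}{5} - \frac{728}{85} = - \frac{1561}{85}$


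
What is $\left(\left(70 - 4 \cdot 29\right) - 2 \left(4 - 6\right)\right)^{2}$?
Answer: $1764$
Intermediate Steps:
$\left(\left(70 - 4 \cdot 29\right) - 2 \left(4 - 6\right)\right)^{2} = \left(\left(70 - 116\right) - -4\right)^{2} = \left(\left(70 - 116\right) + 4\right)^{2} = \left(-46 + 4\right)^{2} = \left(-42\right)^{2} = 1764$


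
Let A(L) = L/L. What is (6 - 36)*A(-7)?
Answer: -30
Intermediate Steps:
A(L) = 1
(6 - 36)*A(-7) = (6 - 36)*1 = -30*1 = -30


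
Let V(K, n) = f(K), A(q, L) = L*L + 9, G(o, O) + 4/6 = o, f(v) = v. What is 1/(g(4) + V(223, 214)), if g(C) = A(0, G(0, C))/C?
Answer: 36/8113 ≈ 0.0044373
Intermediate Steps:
G(o, O) = -⅔ + o
A(q, L) = 9 + L² (A(q, L) = L² + 9 = 9 + L²)
V(K, n) = K
g(C) = 85/(9*C) (g(C) = (9 + (-⅔ + 0)²)/C = (9 + (-⅔)²)/C = (9 + 4/9)/C = 85/(9*C))
1/(g(4) + V(223, 214)) = 1/((85/9)/4 + 223) = 1/((85/9)*(¼) + 223) = 1/(85/36 + 223) = 1/(8113/36) = 36/8113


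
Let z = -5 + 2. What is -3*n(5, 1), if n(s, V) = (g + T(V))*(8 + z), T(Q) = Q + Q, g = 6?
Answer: -120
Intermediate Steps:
z = -3
T(Q) = 2*Q
n(s, V) = 30 + 10*V (n(s, V) = (6 + 2*V)*(8 - 3) = (6 + 2*V)*5 = 30 + 10*V)
-3*n(5, 1) = -3*(30 + 10*1) = -3*(30 + 10) = -3*40 = -120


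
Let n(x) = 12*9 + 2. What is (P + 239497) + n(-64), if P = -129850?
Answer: 109757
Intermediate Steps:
n(x) = 110 (n(x) = 108 + 2 = 110)
(P + 239497) + n(-64) = (-129850 + 239497) + 110 = 109647 + 110 = 109757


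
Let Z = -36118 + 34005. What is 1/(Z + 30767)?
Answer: 1/28654 ≈ 3.4899e-5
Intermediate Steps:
Z = -2113
1/(Z + 30767) = 1/(-2113 + 30767) = 1/28654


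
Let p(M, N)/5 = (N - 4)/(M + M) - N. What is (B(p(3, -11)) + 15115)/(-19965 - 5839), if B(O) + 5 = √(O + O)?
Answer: -7555/12902 - √85/25804 ≈ -0.58593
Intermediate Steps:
p(M, N) = -5*N + 5*(-4 + N)/(2*M) (p(M, N) = 5*((N - 4)/(M + M) - N) = 5*((-4 + N)/((2*M)) - N) = 5*((-4 + N)*(1/(2*M)) - N) = 5*((-4 + N)/(2*M) - N) = 5*(-N + (-4 + N)/(2*M)) = -5*N + 5*(-4 + N)/(2*M))
B(O) = -5 + √2*√O (B(O) = -5 + √(O + O) = -5 + √(2*O) = -5 + √2*√O)
(B(p(3, -11)) + 15115)/(-19965 - 5839) = ((-5 + √2*√((5/2)*(-4 - 11 - 2*3*(-11))/3)) + 15115)/(-19965 - 5839) = ((-5 + √2*√((5/2)*(⅓)*(-4 - 11 + 66))) + 15115)/(-25804) = ((-5 + √2*√((5/2)*(⅓)*51)) + 15115)*(-1/25804) = ((-5 + √2*√(85/2)) + 15115)*(-1/25804) = ((-5 + √2*(√170/2)) + 15115)*(-1/25804) = ((-5 + √85) + 15115)*(-1/25804) = (15110 + √85)*(-1/25804) = -7555/12902 - √85/25804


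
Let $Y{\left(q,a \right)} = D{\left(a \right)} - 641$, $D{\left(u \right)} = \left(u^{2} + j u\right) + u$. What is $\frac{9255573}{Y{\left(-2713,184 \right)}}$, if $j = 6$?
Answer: $\frac{3085191}{11501} \approx 268.25$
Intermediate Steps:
$D{\left(u \right)} = u^{2} + 7 u$ ($D{\left(u \right)} = \left(u^{2} + 6 u\right) + u = u^{2} + 7 u$)
$Y{\left(q,a \right)} = -641 + a \left(7 + a\right)$ ($Y{\left(q,a \right)} = a \left(7 + a\right) - 641 = -641 + a \left(7 + a\right)$)
$\frac{9255573}{Y{\left(-2713,184 \right)}} = \frac{9255573}{-641 + 184 \left(7 + 184\right)} = \frac{9255573}{-641 + 184 \cdot 191} = \frac{9255573}{-641 + 35144} = \frac{9255573}{34503} = 9255573 \cdot \frac{1}{34503} = \frac{3085191}{11501}$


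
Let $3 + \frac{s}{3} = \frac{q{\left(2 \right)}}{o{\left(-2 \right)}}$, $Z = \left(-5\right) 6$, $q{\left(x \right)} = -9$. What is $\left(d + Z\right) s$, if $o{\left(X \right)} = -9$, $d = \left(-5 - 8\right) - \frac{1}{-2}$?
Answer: $255$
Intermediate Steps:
$d = - \frac{25}{2}$ ($d = -13 - - \frac{1}{2} = -13 + \frac{1}{2} = - \frac{25}{2} \approx -12.5$)
$Z = -30$
$s = -6$ ($s = -9 + 3 \left(- \frac{9}{-9}\right) = -9 + 3 \left(\left(-9\right) \left(- \frac{1}{9}\right)\right) = -9 + 3 \cdot 1 = -9 + 3 = -6$)
$\left(d + Z\right) s = \left(- \frac{25}{2} - 30\right) \left(-6\right) = \left(- \frac{85}{2}\right) \left(-6\right) = 255$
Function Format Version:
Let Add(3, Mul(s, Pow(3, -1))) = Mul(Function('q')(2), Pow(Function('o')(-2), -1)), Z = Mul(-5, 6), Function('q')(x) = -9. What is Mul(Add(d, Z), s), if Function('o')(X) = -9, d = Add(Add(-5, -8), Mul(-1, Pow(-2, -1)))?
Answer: 255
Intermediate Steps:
d = Rational(-25, 2) (d = Add(-13, Mul(-1, Rational(-1, 2))) = Add(-13, Rational(1, 2)) = Rational(-25, 2) ≈ -12.500)
Z = -30
s = -6 (s = Add(-9, Mul(3, Mul(-9, Pow(-9, -1)))) = Add(-9, Mul(3, Mul(-9, Rational(-1, 9)))) = Add(-9, Mul(3, 1)) = Add(-9, 3) = -6)
Mul(Add(d, Z), s) = Mul(Add(Rational(-25, 2), -30), -6) = Mul(Rational(-85, 2), -6) = 255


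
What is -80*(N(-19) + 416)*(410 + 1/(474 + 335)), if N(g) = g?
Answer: -10534506160/809 ≈ -1.3022e+7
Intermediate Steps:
-80*(N(-19) + 416)*(410 + 1/(474 + 335)) = -80*(-19 + 416)*(410 + 1/(474 + 335)) = -31760*(410 + 1/809) = -31760*331691/809 = -80*131681327/809 = -10534506160/809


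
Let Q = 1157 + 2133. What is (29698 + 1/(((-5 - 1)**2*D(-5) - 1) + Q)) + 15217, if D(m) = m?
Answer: 139640736/3109 ≈ 44915.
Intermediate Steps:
Q = 3290
(29698 + 1/(((-5 - 1)**2*D(-5) - 1) + Q)) + 15217 = (29698 + 1/(((-5 - 1)**2*(-5) - 1) + 3290)) + 15217 = (29698 + 1/(((-6)**2*(-5) - 1) + 3290)) + 15217 = (29698 + 1/((36*(-5) - 1) + 3290)) + 15217 = (29698 + 1/((-180 - 1) + 3290)) + 15217 = (29698 + 1/(-181 + 3290)) + 15217 = (29698 + 1/3109) + 15217 = 92331083/3109 + 15217 = 139640736/3109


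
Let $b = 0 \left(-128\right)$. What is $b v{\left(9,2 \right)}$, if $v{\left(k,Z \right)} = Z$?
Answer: $0$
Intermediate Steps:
$b = 0$
$b v{\left(9,2 \right)} = 0 \cdot 2 = 0$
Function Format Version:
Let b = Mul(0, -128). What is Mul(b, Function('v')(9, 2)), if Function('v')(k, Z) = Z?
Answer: 0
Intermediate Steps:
b = 0
Mul(b, Function('v')(9, 2)) = Mul(0, 2) = 0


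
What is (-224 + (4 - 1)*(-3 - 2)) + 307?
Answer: 68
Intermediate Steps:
(-224 + (4 - 1)*(-3 - 2)) + 307 = (-224 + 3*(-5)) + 307 = (-224 - 15) + 307 = -239 + 307 = 68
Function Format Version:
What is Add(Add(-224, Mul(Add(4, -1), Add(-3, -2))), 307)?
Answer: 68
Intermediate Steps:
Add(Add(-224, Mul(Add(4, -1), Add(-3, -2))), 307) = Add(Add(-224, Mul(3, -5)), 307) = Add(Add(-224, -15), 307) = Add(-239, 307) = 68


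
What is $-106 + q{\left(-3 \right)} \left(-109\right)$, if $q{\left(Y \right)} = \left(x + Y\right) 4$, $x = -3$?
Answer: $2510$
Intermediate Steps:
$q{\left(Y \right)} = -12 + 4 Y$ ($q{\left(Y \right)} = \left(-3 + Y\right) 4 = -12 + 4 Y$)
$-106 + q{\left(-3 \right)} \left(-109\right) = -106 + \left(-12 + 4 \left(-3\right)\right) \left(-109\right) = -106 + \left(-12 - 12\right) \left(-109\right) = -106 - -2616 = -106 + 2616 = 2510$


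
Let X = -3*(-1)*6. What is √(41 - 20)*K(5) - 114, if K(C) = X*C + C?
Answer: -114 + 95*√21 ≈ 321.34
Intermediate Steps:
X = 18 (X = 3*6 = 18)
K(C) = 19*C (K(C) = 18*C + C = 19*C)
√(41 - 20)*K(5) - 114 = √(41 - 20)*(19*5) - 114 = √21*95 - 114 = 95*√21 - 114 = -114 + 95*√21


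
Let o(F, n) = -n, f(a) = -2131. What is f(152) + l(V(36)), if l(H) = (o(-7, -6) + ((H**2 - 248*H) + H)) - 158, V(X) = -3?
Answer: -1533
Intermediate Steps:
l(H) = -152 + H**2 - 247*H (l(H) = (-1*(-6) + ((H**2 - 248*H) + H)) - 158 = (6 + (H**2 - 247*H)) - 158 = (6 + H**2 - 247*H) - 158 = -152 + H**2 - 247*H)
f(152) + l(V(36)) = -2131 + (-152 + (-3)**2 - 247*(-3)) = -2131 + (-152 + 9 + 741) = -2131 + 598 = -1533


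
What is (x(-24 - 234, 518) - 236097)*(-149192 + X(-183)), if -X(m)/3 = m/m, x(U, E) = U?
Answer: 35262984225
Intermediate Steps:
X(m) = -3 (X(m) = -3*m/m = -3*1 = -3)
(x(-24 - 234, 518) - 236097)*(-149192 + X(-183)) = ((-24 - 234) - 236097)*(-149192 - 3) = (-258 - 236097)*(-149195) = -236355*(-149195) = 35262984225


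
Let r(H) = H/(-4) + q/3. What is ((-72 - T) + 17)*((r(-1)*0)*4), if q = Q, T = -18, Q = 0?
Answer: 0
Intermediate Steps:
q = 0
r(H) = -H/4 (r(H) = H/(-4) + 0/3 = H*(-¼) + 0*(⅓) = -H/4 + 0 = -H/4)
((-72 - T) + 17)*((r(-1)*0)*4) = ((-72 - 1*(-18)) + 17)*((-¼*(-1)*0)*4) = ((-72 + 18) + 17)*(((¼)*0)*4) = (-54 + 17)*(0*4) = -37*0 = 0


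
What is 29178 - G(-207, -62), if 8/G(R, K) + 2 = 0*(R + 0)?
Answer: 29182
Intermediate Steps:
G(R, K) = -4 (G(R, K) = 8/(-2 + 0*(R + 0)) = 8/(-2 + 0*R) = 8/(-2 + 0) = 8/(-2) = 8*(-1/2) = -4)
29178 - G(-207, -62) = 29178 - 1*(-4) = 29178 + 4 = 29182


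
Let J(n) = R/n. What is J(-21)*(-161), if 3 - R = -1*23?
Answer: 598/3 ≈ 199.33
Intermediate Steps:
R = 26 (R = 3 - (-1)*23 = 3 - 1*(-23) = 3 + 23 = 26)
J(n) = 26/n
J(-21)*(-161) = (26/(-21))*(-161) = (26*(-1/21))*(-161) = -26/21*(-161) = 598/3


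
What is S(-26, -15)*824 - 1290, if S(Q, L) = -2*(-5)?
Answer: 6950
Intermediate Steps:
S(Q, L) = 10
S(-26, -15)*824 - 1290 = 10*824 - 1290 = 8240 - 1290 = 6950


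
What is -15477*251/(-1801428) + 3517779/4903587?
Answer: 2820680267129/981495435804 ≈ 2.8739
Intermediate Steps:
-15477*251/(-1801428) + 3517779/4903587 = -3884727*(-1/1801428) + 3517779*(1/4903587) = 1294909/600476 + 1172593/1634529 = 2820680267129/981495435804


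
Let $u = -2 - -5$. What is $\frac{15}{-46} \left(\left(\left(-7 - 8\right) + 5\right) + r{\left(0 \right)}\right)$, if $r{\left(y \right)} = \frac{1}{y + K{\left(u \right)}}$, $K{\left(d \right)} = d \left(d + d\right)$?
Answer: $\frac{895}{276} \approx 3.2428$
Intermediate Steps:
$u = 3$ ($u = -2 + 5 = 3$)
$K{\left(d \right)} = 2 d^{2}$ ($K{\left(d \right)} = d 2 d = 2 d^{2}$)
$r{\left(y \right)} = \frac{1}{18 + y}$ ($r{\left(y \right)} = \frac{1}{y + 2 \cdot 3^{2}} = \frac{1}{y + 2 \cdot 9} = \frac{1}{y + 18} = \frac{1}{18 + y}$)
$\frac{15}{-46} \left(\left(\left(-7 - 8\right) + 5\right) + r{\left(0 \right)}\right) = \frac{15}{-46} \left(\left(\left(-7 - 8\right) + 5\right) + \frac{1}{18 + 0}\right) = 15 \left(- \frac{1}{46}\right) \left(\left(\left(-7 - 8\right) + 5\right) + \frac{1}{18}\right) = - \frac{15 \left(\left(-15 + 5\right) + \frac{1}{18}\right)}{46} = - \frac{15 \left(-10 + \frac{1}{18}\right)}{46} = \left(- \frac{15}{46}\right) \left(- \frac{179}{18}\right) = \frac{895}{276}$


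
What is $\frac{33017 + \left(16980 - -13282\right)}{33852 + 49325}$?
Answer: $\frac{63279}{83177} \approx 0.76078$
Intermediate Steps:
$\frac{33017 + \left(16980 - -13282\right)}{33852 + 49325} = \frac{33017 + \left(16980 + 13282\right)}{83177} = \left(33017 + 30262\right) \frac{1}{83177} = 63279 \cdot \frac{1}{83177} = \frac{63279}{83177}$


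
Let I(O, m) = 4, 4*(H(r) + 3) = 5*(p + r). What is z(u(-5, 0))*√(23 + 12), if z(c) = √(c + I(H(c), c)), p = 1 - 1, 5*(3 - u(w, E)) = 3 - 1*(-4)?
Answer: 14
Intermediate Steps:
u(w, E) = 8/5 (u(w, E) = 3 - (3 - 1*(-4))/5 = 3 - (3 + 4)/5 = 3 - ⅕*7 = 3 - 7/5 = 8/5)
p = 0
H(r) = -3 + 5*r/4 (H(r) = -3 + (5*(0 + r))/4 = -3 + (5*r)/4 = -3 + 5*r/4)
z(c) = √(4 + c) (z(c) = √(c + 4) = √(4 + c))
z(u(-5, 0))*√(23 + 12) = √(4 + 8/5)*√(23 + 12) = √(28/5)*√35 = (2*√35/5)*√35 = 14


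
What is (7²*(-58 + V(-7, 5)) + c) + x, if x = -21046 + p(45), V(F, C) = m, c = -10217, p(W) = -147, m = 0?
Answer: -34252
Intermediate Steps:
V(F, C) = 0
x = -21193 (x = -21046 - 147 = -21193)
(7²*(-58 + V(-7, 5)) + c) + x = (7²*(-58 + 0) - 10217) - 21193 = (49*(-58) - 10217) - 21193 = (-2842 - 10217) - 21193 = -13059 - 21193 = -34252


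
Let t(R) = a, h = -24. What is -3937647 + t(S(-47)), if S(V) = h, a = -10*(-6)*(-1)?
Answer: -3937707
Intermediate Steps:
a = -60 (a = 60*(-1) = -60)
S(V) = -24
t(R) = -60
-3937647 + t(S(-47)) = -3937647 - 60 = -3937707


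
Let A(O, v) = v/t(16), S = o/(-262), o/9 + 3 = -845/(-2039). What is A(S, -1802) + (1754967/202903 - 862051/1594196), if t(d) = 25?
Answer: -517316590143401/8086678774700 ≈ -63.971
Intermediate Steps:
o = -47448/2039 (o = -27 + 9*(-845/(-2039)) = -27 + 9*(-845*(-1/2039)) = -27 + 9*(845/2039) = -27 + 7605/2039 = -47448/2039 ≈ -23.270)
S = 23724/267109 (S = -47448/2039/(-262) = -47448/2039*(-1/262) = 23724/267109 ≈ 0.088818)
A(O, v) = v/25
A(S, -1802) + (1754967/202903 - 862051/1594196) = (1/25)*(-1802) + (1754967/202903 - 862051/1594196) = -1802/25 + (1754967*(1/202903) - 862051*1/1594196) = -1802/25 + (1754967/202903 - 862051/1594196) = -1802/25 + 2622848637479/323467150988 = -517316590143401/8086678774700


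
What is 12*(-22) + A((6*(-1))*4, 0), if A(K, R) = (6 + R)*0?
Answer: -264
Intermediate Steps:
A(K, R) = 0
12*(-22) + A((6*(-1))*4, 0) = 12*(-22) + 0 = -264 + 0 = -264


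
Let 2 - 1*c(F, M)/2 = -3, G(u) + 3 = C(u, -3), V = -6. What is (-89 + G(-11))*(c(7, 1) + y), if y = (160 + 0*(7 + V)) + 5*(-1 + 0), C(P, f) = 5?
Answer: -14355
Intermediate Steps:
G(u) = 2 (G(u) = -3 + 5 = 2)
c(F, M) = 10 (c(F, M) = 4 - 2*(-3) = 4 + 6 = 10)
y = 155 (y = (160 + 0*(7 - 6)) + 5*(-1 + 0) = (160 + 0*1) + 5*(-1) = (160 + 0) - 5 = 160 - 5 = 155)
(-89 + G(-11))*(c(7, 1) + y) = (-89 + 2)*(10 + 155) = -87*165 = -14355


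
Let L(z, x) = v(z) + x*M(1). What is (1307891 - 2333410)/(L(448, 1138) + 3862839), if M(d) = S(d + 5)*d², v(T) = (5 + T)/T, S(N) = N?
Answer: -459432512/1733611269 ≈ -0.26501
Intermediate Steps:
v(T) = (5 + T)/T
M(d) = d²*(5 + d) (M(d) = (d + 5)*d² = (5 + d)*d² = d²*(5 + d))
L(z, x) = 6*x + (5 + z)/z (L(z, x) = (5 + z)/z + x*(1²*(5 + 1)) = (5 + z)/z + x*(1*6) = (5 + z)/z + x*6 = (5 + z)/z + 6*x = 6*x + (5 + z)/z)
(1307891 - 2333410)/(L(448, 1138) + 3862839) = (1307891 - 2333410)/((1 + 5/448 + 6*1138) + 3862839) = -1025519/((1 + 5*(1/448) + 6828) + 3862839) = -1025519/((1 + 5/448 + 6828) + 3862839) = -1025519/(3059397/448 + 3862839) = -1025519/1733611269/448 = -1025519*448/1733611269 = -459432512/1733611269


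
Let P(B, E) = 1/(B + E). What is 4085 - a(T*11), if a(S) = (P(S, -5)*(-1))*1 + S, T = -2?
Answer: 110888/27 ≈ 4107.0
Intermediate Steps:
a(S) = S - 1/(-5 + S) (a(S) = (-1/(S - 5))*1 + S = (-1/(-5 + S))*1 + S = -1/(-5 + S)*1 + S = -1/(-5 + S) + S = S - 1/(-5 + S))
4085 - a(T*11) = 4085 - (-1 + (-2*11)*(-5 - 2*11))/(-5 - 2*11) = 4085 - (-1 - 22*(-5 - 22))/(-5 - 22) = 4085 - (-1 - 22*(-27))/(-27) = 4085 - (-1)*(-1 + 594)/27 = 4085 - (-1)*593/27 = 4085 - 1*(-593/27) = 4085 + 593/27 = 110888/27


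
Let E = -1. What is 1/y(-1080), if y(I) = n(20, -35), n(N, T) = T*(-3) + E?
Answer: 1/104 ≈ 0.0096154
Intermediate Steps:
n(N, T) = -1 - 3*T (n(N, T) = T*(-3) - 1 = -3*T - 1 = -1 - 3*T)
y(I) = 104 (y(I) = -1 - 3*(-35) = -1 + 105 = 104)
1/y(-1080) = 1/104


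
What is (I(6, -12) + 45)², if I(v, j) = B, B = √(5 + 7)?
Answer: 2037 + 180*√3 ≈ 2348.8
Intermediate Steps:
B = 2*√3 (B = √12 = 2*√3 ≈ 3.4641)
I(v, j) = 2*√3
(I(6, -12) + 45)² = (2*√3 + 45)² = (45 + 2*√3)²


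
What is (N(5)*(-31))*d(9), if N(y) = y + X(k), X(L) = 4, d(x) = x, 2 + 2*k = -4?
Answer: -2511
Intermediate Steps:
k = -3 (k = -1 + (1/2)*(-4) = -1 - 2 = -3)
N(y) = 4 + y (N(y) = y + 4 = 4 + y)
(N(5)*(-31))*d(9) = ((4 + 5)*(-31))*9 = (9*(-31))*9 = -279*9 = -2511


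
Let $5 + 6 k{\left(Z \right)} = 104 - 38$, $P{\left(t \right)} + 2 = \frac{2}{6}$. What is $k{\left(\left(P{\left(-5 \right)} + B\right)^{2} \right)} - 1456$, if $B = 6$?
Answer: $- \frac{8675}{6} \approx -1445.8$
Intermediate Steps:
$P{\left(t \right)} = - \frac{5}{3}$ ($P{\left(t \right)} = -2 + \frac{2}{6} = -2 + 2 \cdot \frac{1}{6} = -2 + \frac{1}{3} = - \frac{5}{3}$)
$k{\left(Z \right)} = \frac{61}{6}$ ($k{\left(Z \right)} = - \frac{5}{6} + \frac{104 - 38}{6} = - \frac{5}{6} + \frac{1}{6} \cdot 66 = - \frac{5}{6} + 11 = \frac{61}{6}$)
$k{\left(\left(P{\left(-5 \right)} + B\right)^{2} \right)} - 1456 = \frac{61}{6} - 1456 = - \frac{8675}{6}$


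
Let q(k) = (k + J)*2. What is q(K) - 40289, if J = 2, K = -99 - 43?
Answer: -40569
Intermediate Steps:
K = -142
q(k) = 4 + 2*k (q(k) = (k + 2)*2 = (2 + k)*2 = 4 + 2*k)
q(K) - 40289 = (4 + 2*(-142)) - 40289 = (4 - 284) - 40289 = -280 - 40289 = -40569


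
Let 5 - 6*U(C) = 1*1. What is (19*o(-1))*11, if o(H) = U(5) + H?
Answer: -209/3 ≈ -69.667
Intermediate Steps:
U(C) = 2/3 (U(C) = 5/6 - 1/6 = 2/3)
o(H) = 2/3 + H
(19*o(-1))*11 = (19*(2/3 - 1))*11 = (19*(-1/3))*11 = -19/3*11 = -209/3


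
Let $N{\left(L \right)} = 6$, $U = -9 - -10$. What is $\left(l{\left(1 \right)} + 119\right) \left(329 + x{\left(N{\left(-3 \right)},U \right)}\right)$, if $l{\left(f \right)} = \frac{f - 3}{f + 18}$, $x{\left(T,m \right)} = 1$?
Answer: $\frac{745470}{19} \approx 39235.0$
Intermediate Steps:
$U = 1$ ($U = -9 + 10 = 1$)
$l{\left(f \right)} = \frac{-3 + f}{18 + f}$
$\left(l{\left(1 \right)} + 119\right) \left(329 + x{\left(N{\left(-3 \right)},U \right)}\right) = \left(\frac{-3 + 1}{18 + 1} + 119\right) \left(329 + 1\right) = \left(\frac{1}{19} \left(-2\right) + 119\right) 330 = \left(- \frac{2}{19} + 119\right) 330 = \frac{2259}{19} \cdot 330 = \frac{745470}{19}$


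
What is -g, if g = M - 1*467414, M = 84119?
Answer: 383295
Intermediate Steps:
g = -383295 (g = 84119 - 1*467414 = 84119 - 467414 = -383295)
-g = -1*(-383295) = 383295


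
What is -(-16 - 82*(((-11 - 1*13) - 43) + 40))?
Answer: -2198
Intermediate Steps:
-(-16 - 82*(((-11 - 1*13) - 43) + 40)) = -(-16 - 82*(((-11 - 13) - 43) + 40)) = -(-16 - 82*((-24 - 43) + 40)) = -(-16 - 82*(-67 + 40)) = -(-16 - 82*(-27)) = -(-16 + 2214) = -1*2198 = -2198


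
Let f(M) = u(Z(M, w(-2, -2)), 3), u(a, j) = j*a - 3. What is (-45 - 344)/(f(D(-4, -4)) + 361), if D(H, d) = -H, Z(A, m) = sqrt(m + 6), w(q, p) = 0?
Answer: -69631/64055 + 1167*sqrt(6)/128110 ≈ -1.0647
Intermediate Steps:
Z(A, m) = sqrt(6 + m)
u(a, j) = -3 + a*j (u(a, j) = a*j - 3 = -3 + a*j)
f(M) = -3 + 3*sqrt(6) (f(M) = -3 + sqrt(6 + 0)*3 = -3 + sqrt(6)*3 = -3 + 3*sqrt(6))
(-45 - 344)/(f(D(-4, -4)) + 361) = (-45 - 344)/((-3 + 3*sqrt(6)) + 361) = -389/(358 + 3*sqrt(6))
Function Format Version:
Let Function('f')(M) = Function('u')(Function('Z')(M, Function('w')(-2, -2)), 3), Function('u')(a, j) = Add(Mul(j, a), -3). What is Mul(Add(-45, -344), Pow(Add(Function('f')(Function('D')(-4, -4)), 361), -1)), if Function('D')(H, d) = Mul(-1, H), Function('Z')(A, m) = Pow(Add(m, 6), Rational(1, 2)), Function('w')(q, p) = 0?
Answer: Add(Rational(-69631, 64055), Mul(Rational(1167, 128110), Pow(6, Rational(1, 2)))) ≈ -1.0647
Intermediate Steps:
Function('Z')(A, m) = Pow(Add(6, m), Rational(1, 2))
Function('u')(a, j) = Add(-3, Mul(a, j)) (Function('u')(a, j) = Add(Mul(a, j), -3) = Add(-3, Mul(a, j)))
Function('f')(M) = Add(-3, Mul(3, Pow(6, Rational(1, 2)))) (Function('f')(M) = Add(-3, Mul(Pow(Add(6, 0), Rational(1, 2)), 3)) = Add(-3, Mul(Pow(6, Rational(1, 2)), 3)) = Add(-3, Mul(3, Pow(6, Rational(1, 2)))))
Mul(Add(-45, -344), Pow(Add(Function('f')(Function('D')(-4, -4)), 361), -1)) = Mul(Add(-45, -344), Pow(Add(Add(-3, Mul(3, Pow(6, Rational(1, 2)))), 361), -1)) = Mul(-389, Pow(Add(358, Mul(3, Pow(6, Rational(1, 2)))), -1))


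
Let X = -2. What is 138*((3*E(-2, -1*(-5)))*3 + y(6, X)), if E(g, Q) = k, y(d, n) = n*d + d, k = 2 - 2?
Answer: -828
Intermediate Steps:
k = 0
y(d, n) = d + d*n (y(d, n) = d*n + d = d + d*n)
E(g, Q) = 0
138*((3*E(-2, -1*(-5)))*3 + y(6, X)) = 138*((3*0)*3 + 6*(1 - 2)) = 138*(0*3 + 6*(-1)) = 138*(0 - 6) = 138*(-6) = -828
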